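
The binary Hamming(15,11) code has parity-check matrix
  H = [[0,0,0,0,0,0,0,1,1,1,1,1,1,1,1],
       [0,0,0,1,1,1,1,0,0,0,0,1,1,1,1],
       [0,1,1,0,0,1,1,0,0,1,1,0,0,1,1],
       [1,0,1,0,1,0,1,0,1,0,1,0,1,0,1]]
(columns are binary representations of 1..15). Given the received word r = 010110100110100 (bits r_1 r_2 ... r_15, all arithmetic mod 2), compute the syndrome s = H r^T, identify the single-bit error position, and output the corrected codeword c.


s = (1, 0, 0, 0)^T, error position = 8, corrected codeword c = 010110110110100

Compute s = H r^T mod 2 one row at a time:
  s_1 = 0 + 0 + 1 + 1 + 0 + 1 + 0 + 0 = 3 ≡ 1 (mod 2).
  s_2 = 1 + 1 + 0 + 1 + 0 + 1 + 0 + 0 = 4 ≡ 0 (mod 2).
  s_3 = 1 + 0 + 0 + 1 + 1 + 1 + 0 + 0 = 4 ≡ 0 (mod 2).
  s_4 = 0 + 0 + 1 + 1 + 0 + 1 + 1 + 0 = 4 ≡ 0 (mod 2).
s = (1, 0, 0, 0)^T — this equals column 8 of H (binary 1000), so error is at position 8.
Correct: flip bit 8 of r = 010110100110100 to get c = 010110110110100.


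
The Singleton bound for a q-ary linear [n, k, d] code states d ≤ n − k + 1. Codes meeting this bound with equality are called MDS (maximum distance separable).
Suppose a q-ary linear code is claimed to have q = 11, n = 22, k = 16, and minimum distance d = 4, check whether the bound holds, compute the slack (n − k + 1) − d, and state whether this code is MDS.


Singleton RHS = n − k + 1 = 7, slack = 3, bound satisfied, not MDS.

Singleton bound: d ≤ n − k + 1.
Here n = 22, k = 16, so n − k + 1 = 7.
Given d = 4, check d ≤ 7: YES.
Slack = (n − k + 1) − d = 3.
The code is NOT MDS (slack = 3 > 0).
Description: the claimed parameters are [22, 16, 4]_11; such a code would be non-MDS.


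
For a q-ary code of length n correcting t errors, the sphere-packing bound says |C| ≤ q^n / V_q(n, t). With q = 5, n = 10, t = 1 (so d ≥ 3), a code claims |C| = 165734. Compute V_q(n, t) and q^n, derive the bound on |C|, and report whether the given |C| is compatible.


V_q(n, t) = 41, q^n = 9765625, Hamming bound = 238185, |C| = 165734 ≤ bound (satisfied).

Step 1: Compute V_q(n, t) = Σ_{j=0}^1 C(n, j) (q−1)^j.
  j = 0: C(10,0)·(4)^0 = 1·1 = 1.
  j = 1: C(10,1)·(4)^1 = 10·4 = 40.
  V_q(n, t) = 1 + 40 = 41.
Step 2: q^n = 5^10 = 9765625.
Step 3: Hamming bound ⌊q^n / V_q(n,t)⌋ = ⌊9765625/41⌋ = 238185.
Step 4: Compare |C| = 165734 to 238185: satisfied.
The claimed |C| lies below the Hamming bound.


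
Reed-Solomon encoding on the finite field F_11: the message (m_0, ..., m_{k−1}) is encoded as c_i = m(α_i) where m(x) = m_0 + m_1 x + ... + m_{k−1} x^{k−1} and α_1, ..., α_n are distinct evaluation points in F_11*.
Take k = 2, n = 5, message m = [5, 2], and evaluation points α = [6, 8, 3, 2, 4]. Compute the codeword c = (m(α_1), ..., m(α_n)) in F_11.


c = [6, 10, 0, 9, 2]

Message polynomial: m(x) = 5 + 2·x (mod 11).
For each evaluation point α_i, compute m(α_i) mod 11:
  α_1 = 6: Horner steps 2 → 6, so m(6) = 6.
  α_2 = 8: Horner steps 2 → 10, so m(8) = 10.
  α_3 = 3: Horner steps 2 → 0, so m(3) = 0.
  α_4 = 2: Horner steps 2 → 9, so m(2) = 9.
  α_5 = 4: Horner steps 2 → 2, so m(4) = 2.
Codeword c = [6, 10, 0, 9, 2] ∈ F_11^5.


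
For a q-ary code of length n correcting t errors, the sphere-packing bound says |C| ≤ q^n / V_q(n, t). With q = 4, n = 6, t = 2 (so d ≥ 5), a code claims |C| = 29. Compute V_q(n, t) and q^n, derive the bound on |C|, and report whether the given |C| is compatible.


V_q(n, t) = 154, q^n = 4096, Hamming bound = 26, |C| = 29 > bound (violated).

Step 1: Compute V_q(n, t) = Σ_{j=0}^2 C(n, j) (q−1)^j.
  j = 0: C(6,0)·(3)^0 = 1·1 = 1.
  j = 1: C(6,1)·(3)^1 = 6·3 = 18.
  j = 2: C(6,2)·(3)^2 = 15·9 = 135.
  V_q(n, t) = 1 + 18 + 135 = 154.
Step 2: q^n = 4^6 = 4096.
Step 3: Hamming bound ⌊q^n / V_q(n,t)⌋ = ⌊4096/154⌋ = 26.
Step 4: Compare |C| = 29 to 26: violated.
The claimed |C| lies above the Hamming bound, so no 4-ary code of length 6 with d ≥ 5 can have 29 codewords.


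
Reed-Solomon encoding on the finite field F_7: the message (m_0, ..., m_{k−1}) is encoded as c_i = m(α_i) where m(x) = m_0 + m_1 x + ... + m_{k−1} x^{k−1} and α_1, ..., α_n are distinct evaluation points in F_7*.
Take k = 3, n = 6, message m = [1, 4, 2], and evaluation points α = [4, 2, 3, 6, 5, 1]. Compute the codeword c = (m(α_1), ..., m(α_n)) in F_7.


c = [0, 3, 3, 6, 1, 0]

Message polynomial: m(x) = 1 + 4·x + 2·x^2 (mod 7).
For each evaluation point α_i, compute m(α_i) mod 7:
  α_1 = 4: Horner steps 2 → 5 → 0, so m(4) = 0.
  α_2 = 2: Horner steps 2 → 1 → 3, so m(2) = 3.
  α_3 = 3: Horner steps 2 → 3 → 3, so m(3) = 3.
  α_4 = 6: Horner steps 2 → 2 → 6, so m(6) = 6.
  α_5 = 5: Horner steps 2 → 0 → 1, so m(5) = 1.
  α_6 = 1: Horner steps 2 → 6 → 0, so m(1) = 0.
Codeword c = [0, 3, 3, 6, 1, 0] ∈ F_7^6.


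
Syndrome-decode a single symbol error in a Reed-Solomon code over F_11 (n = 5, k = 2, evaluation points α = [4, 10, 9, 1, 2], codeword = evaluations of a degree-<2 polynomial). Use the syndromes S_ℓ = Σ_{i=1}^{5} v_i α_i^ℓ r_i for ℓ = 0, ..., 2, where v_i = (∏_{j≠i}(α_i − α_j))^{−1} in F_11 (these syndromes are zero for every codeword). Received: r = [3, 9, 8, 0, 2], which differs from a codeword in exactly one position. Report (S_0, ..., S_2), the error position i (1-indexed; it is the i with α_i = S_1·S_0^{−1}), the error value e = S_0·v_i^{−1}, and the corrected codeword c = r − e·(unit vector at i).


S = (5, 10, 9), error at position 5, error magnitude e = 1, c = [3, 9, 8, 0, 1].

Step 1: column multipliers v_i = (∏_{j≠i}(α_i − α_j))^{−1} mod 11.
  i = 1 (α = 4): (4−10)(4−9)(4−1)(4−2) = (−6)·(−5)·3·2 = 180 ≡ 4, so v_1 = 4^{−1} = 3 (mod 11).
  i = 2 (α = 10): (10−4)(10−9)(10−1)(10−2) = 6·1·9·8 = 432 ≡ 3, so v_2 = 3^{−1} = 4 (mod 11).
  i = 3 (α = 9): (9−4)(9−10)(9−1)(9−2) = 5·(−1)·8·7 = −280 ≡ 6, so v_3 = 6^{−1} = 2 (mod 11).
  i = 4 (α = 1): (1−4)(1−10)(1−9)(1−2) = (−3)·(−9)·(−8)·(−1) = 216 ≡ 7, so v_4 = 7^{−1} = 8 (mod 11).
  i = 5 (α = 2): (2−4)(2−10)(2−9)(2−1) = (−2)·(−8)·(−7)·1 = −112 ≡ 9, so v_5 = 9^{−1} = 5 (mod 11).
  v = [3, 4, 2, 8, 5].
Step 2: syndromes of r = [3, 9, 8, 0, 2] (all sums mod 11).
  S_0 = Σ v_i r_i = 3·3 + 4·9 + 2·8 + 8·0 + 5·2 = 71 ≡ 5.
  S_1 = Σ v_i α_i r_i = 3·4·3 + 4·10·9 + 2·9·8 + 8·1·0 + 5·2·2 = 560 ≡ 10.
  α_i^2 mod 11 = [5, 1, 4, 1, 4].
  S_2 = Σ v_i α_i^2 r_i = 3·5·3 + 4·1·9 + 2·4·8 + 8·1·0 + 5·4·2 = 185 ≡ 9.
  S = (5, 10, 9) ≠ 0, so r is not a codeword (an error is present).
Step 3: locate the error. For a single error e at position i, S_ℓ = v_i·e·α_i^ℓ, so α_err = S_1/S_0.
  S_0^{−1} = 5^{−1} = 9 (mod 11), so α_err = 10·9 = 90 ≡ 2 = α_5. Error position i = 5.
  Consistency check: S_2/S_1 = 9·10 = 90 ≡ 2 = α_err ✓ (single-error assumption holds).
Step 4: error magnitude e = S_0/v_5 = S_0·∏_{j≠5}(α_5 − α_j) = 5·9 = 45 ≡ 1 (mod 11).
Step 5: correct position 5: c_5 = r_5 − e = 2 − 1 ≡ 1 (mod 11). Hence c = [3, 9, 8, 0, 1].
  Check: interpolating c through the α_i gives m(x) = 10 + 1·x (degree < 2) with m(α_i) = c_i for every i, so c is indeed a codeword.


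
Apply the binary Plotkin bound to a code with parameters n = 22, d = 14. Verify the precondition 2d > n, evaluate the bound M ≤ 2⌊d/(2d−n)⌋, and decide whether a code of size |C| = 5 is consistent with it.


Plotkin bound M ≤ 4; given |C| = 5 > bound (violated).

Check applicability: 2d = 28, n = 22.
2d − n = 6 > 0, so Plotkin applies.
Compute d/(2d−n) = 14/6 ≈ 2.3333.
⌊d/(2d−n)⌋ = 2.
Plotkin bound: M ≤ 2·2 = 4.
Given |C| = 5, check: VIOLATED.
This |C| is above the Plotkin bound, so no binary code with n = 22, d = 14 and 5 codewords exists.


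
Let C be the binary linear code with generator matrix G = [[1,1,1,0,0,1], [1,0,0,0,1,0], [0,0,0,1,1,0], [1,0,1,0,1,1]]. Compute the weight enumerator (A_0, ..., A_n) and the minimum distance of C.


Weight distribution: A_0 = 1, A_2 = 7, A_4 = 7, A_6 = 1. Minimum distance d = 2.

Enumerate all 2^4 = 16 messages m ∈ F_2^4.
For each, compute codeword c = mG in F_2^6, then tally its weight.
  m = 0000 → c = 000000, weight = 0.
  m = 1000 → c = 111001, weight = 4.
  m = 0100 → c = 100010, weight = 2.
  m = 1100 → c = 011011, weight = 4.
  m = 0010 → c = 000110, weight = 2.
  m = 1010 → c = 111111, weight = 6.
  m = 0110 → c = 100100, weight = 2.
  m = 1110 → c = 011101, weight = 4.
  m = 0001 → c = 101011, weight = 4.
  m = 1001 → c = 010010, weight = 2.
  m = 0101 → c = 001001, weight = 2.
  m = 1101 → c = 110000, weight = 2.
  m = 0011 → c = 101101, weight = 4.
  m = 1011 → c = 010100, weight = 2.
  m = 0111 → c = 001111, weight = 4.
  m = 1111 → c = 110110, weight = 4.
Tally weights:
  weight 0: 1 codewords.
  weight 2: 7 codewords.
  weight 4: 7 codewords.
  weight 6: 1 codewords.
Minimum distance d = smallest w > 0 with A_w > 0 = 2.
Sanity: Σ A_w = 16 = 2^4 = 16 ✓.


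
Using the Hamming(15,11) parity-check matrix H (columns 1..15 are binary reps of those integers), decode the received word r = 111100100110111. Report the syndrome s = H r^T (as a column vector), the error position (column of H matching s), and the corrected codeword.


s = (1, 1, 1, 0)^T, error position = 14, corrected codeword c = 111100100110101

Compute s = H r^T mod 2 one row at a time:
  s_1 = 0 + 0 + 1 + 1 + 0 + 1 + 1 + 1 = 5 ≡ 1 (mod 2).
  s_2 = 1 + 0 + 0 + 1 + 0 + 1 + 1 + 1 = 5 ≡ 1 (mod 2).
  s_3 = 1 + 1 + 0 + 1 + 1 + 1 + 1 + 1 = 7 ≡ 1 (mod 2).
  s_4 = 1 + 1 + 0 + 1 + 0 + 1 + 1 + 1 = 6 ≡ 0 (mod 2).
s = (1, 1, 1, 0)^T — this equals column 14 of H (binary 1110), so error is at position 14.
Correct: flip bit 14 of r = 111100100110111 to get c = 111100100110101.


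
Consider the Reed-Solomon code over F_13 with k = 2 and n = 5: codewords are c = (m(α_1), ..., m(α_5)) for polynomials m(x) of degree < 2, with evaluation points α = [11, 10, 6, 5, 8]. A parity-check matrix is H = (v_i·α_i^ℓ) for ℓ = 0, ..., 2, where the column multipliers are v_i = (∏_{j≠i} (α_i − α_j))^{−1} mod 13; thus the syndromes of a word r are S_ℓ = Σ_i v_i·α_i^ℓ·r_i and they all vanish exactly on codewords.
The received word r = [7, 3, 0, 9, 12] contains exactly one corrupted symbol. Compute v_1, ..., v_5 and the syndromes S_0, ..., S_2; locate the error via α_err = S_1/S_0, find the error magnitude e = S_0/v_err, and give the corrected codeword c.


S = (3, 11, 10), error at position 5, error magnitude e = 4, c = [7, 3, 0, 9, 8].

Step 1: column multipliers v_i = (∏_{j≠i}(α_i − α_j))^{−1} mod 13.
  i = 1 (α = 11): (11−10)(11−6)(11−5)(11−8) = 1·5·6·3 = 90 ≡ 12, so v_1 = 12^{−1} = 12 (mod 13).
  i = 2 (α = 10): (10−11)(10−6)(10−5)(10−8) = (−1)·4·5·2 = −40 ≡ 12, so v_2 = 12^{−1} = 12 (mod 13).
  i = 3 (α = 6): (6−11)(6−10)(6−5)(6−8) = (−5)·(−4)·1·(−2) = −40 ≡ 12, so v_3 = 12^{−1} = 12 (mod 13).
  i = 4 (α = 5): (5−11)(5−10)(5−6)(5−8) = (−6)·(−5)·(−1)·(−3) = 90 ≡ 12, so v_4 = 12^{−1} = 12 (mod 13).
  i = 5 (α = 8): (8−11)(8−10)(8−6)(8−5) = (−3)·(−2)·2·3 = 36 ≡ 10, so v_5 = 10^{−1} = 4 (mod 13).
  v = [12, 12, 12, 12, 4].
Step 2: syndromes of r = [7, 3, 0, 9, 12] (all sums mod 13).
  S_0 = Σ v_i r_i = 12·7 + 12·3 + 12·0 + 12·9 + 4·12 = 276 ≡ 3.
  S_1 = Σ v_i α_i r_i = 12·11·7 + 12·10·3 + 12·6·0 + 12·5·9 + 4·8·12 = 2208 ≡ 11.
  α_i^2 mod 13 = [4, 9, 10, 12, 12].
  S_2 = Σ v_i α_i^2 r_i = 12·4·7 + 12·9·3 + 12·10·0 + 12·12·9 + 4·12·12 = 2532 ≡ 10.
  S = (3, 11, 10) ≠ 0, so r is not a codeword (an error is present).
Step 3: locate the error. For a single error e at position i, S_ℓ = v_i·e·α_i^ℓ, so α_err = S_1/S_0.
  S_0^{−1} = 3^{−1} = 9 (mod 13), so α_err = 11·9 = 99 ≡ 8 = α_5. Error position i = 5.
  Consistency check: S_2/S_1 = 10·6 = 60 ≡ 8 = α_err ✓ (single-error assumption holds).
Step 4: error magnitude e = S_0/v_5 = S_0·∏_{j≠5}(α_5 − α_j) = 3·10 = 30 ≡ 4 (mod 13).
Step 5: correct position 5: c_5 = r_5 − e = 12 − 4 ≡ 8 (mod 13). Hence c = [7, 3, 0, 9, 8].
  Check: interpolating c through the α_i gives m(x) = 2 + 4·x (degree < 2) with m(α_i) = c_i for every i, so c is indeed a codeword.


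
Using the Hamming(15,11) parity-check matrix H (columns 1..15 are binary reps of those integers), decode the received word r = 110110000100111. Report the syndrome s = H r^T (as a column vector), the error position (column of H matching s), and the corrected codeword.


s = (0, 1, 0, 0)^T, error position = 4, corrected codeword c = 110010000100111

Compute s = H r^T mod 2 one row at a time:
  s_1 = 0 + 0 + 1 + 0 + 0 + 1 + 1 + 1 = 4 ≡ 0 (mod 2).
  s_2 = 1 + 1 + 0 + 0 + 0 + 1 + 1 + 1 = 5 ≡ 1 (mod 2).
  s_3 = 1 + 0 + 0 + 0 + 1 + 0 + 1 + 1 = 4 ≡ 0 (mod 2).
  s_4 = 1 + 0 + 1 + 0 + 0 + 0 + 1 + 1 = 4 ≡ 0 (mod 2).
s = (0, 1, 0, 0)^T — this equals column 4 of H (binary 0100), so error is at position 4.
Correct: flip bit 4 of r = 110110000100111 to get c = 110010000100111.


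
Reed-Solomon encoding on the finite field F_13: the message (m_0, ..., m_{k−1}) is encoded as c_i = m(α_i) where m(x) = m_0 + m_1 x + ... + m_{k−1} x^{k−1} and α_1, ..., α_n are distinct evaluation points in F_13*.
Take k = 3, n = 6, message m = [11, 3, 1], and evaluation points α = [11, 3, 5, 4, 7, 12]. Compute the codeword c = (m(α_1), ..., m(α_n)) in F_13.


c = [9, 3, 12, 0, 3, 9]

Message polynomial: m(x) = 11 + 3·x + 1·x^2 (mod 13).
For each evaluation point α_i, compute m(α_i) mod 13:
  α_1 = 11: Horner steps 1 → 1 → 9, so m(11) = 9.
  α_2 = 3: Horner steps 1 → 6 → 3, so m(3) = 3.
  α_3 = 5: Horner steps 1 → 8 → 12, so m(5) = 12.
  α_4 = 4: Horner steps 1 → 7 → 0, so m(4) = 0.
  α_5 = 7: Horner steps 1 → 10 → 3, so m(7) = 3.
  α_6 = 12: Horner steps 1 → 2 → 9, so m(12) = 9.
Codeword c = [9, 3, 12, 0, 3, 9] ∈ F_13^6.


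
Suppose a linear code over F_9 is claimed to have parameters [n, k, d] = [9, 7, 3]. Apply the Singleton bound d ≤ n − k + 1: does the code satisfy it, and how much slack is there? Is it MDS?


Singleton RHS = n − k + 1 = 3, slack = 0, bound satisfied, MDS.

Singleton bound: d ≤ n − k + 1.
Here n = 9, k = 7, so n − k + 1 = 3.
Given d = 3, check d ≤ 3: YES.
Slack = (n − k + 1) − d = 0.
The code is MDS (slack = 0).
Description: the claimed parameters are [9, 7, 3]_9; such a code would be MDS (meets Singleton bound).


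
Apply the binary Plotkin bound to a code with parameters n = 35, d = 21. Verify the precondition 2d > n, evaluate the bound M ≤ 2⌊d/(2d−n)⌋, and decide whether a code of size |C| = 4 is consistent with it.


Plotkin bound M ≤ 6; given |C| = 4 ≤ bound (satisfied).

Check applicability: 2d = 42, n = 35.
2d − n = 7 > 0, so Plotkin applies.
Compute d/(2d−n) = 21/7 ≈ 3.0000.
⌊d/(2d−n)⌋ = 3.
Plotkin bound: M ≤ 2·3 = 6.
Given |C| = 4, check: satisfied.
This |C| is below the Plotkin bound.


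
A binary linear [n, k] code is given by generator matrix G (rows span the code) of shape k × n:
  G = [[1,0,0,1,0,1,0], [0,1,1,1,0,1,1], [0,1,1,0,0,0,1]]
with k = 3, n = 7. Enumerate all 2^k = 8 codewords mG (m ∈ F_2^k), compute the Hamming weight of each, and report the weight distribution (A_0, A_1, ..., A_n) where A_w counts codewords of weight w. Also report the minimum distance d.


Weight distribution: A_0 = 1, A_1 = 1, A_2 = 1, A_3 = 2, A_4 = 1, A_5 = 1, A_6 = 1. Minimum distance d = 1.

Enumerate all 2^3 = 8 messages m ∈ F_2^3.
For each, compute codeword c = mG in F_2^7, then tally its weight.
  m = 000 → c = 0000000, weight = 0.
  m = 100 → c = 1001010, weight = 3.
  m = 010 → c = 0111011, weight = 5.
  m = 110 → c = 1110001, weight = 4.
  m = 001 → c = 0110001, weight = 3.
  m = 101 → c = 1111011, weight = 6.
  m = 011 → c = 0001010, weight = 2.
  m = 111 → c = 1000000, weight = 1.
Tally weights:
  weight 0: 1 codewords.
  weight 1: 1 codewords.
  weight 2: 1 codewords.
  weight 3: 2 codewords.
  weight 4: 1 codewords.
  weight 5: 1 codewords.
  weight 6: 1 codewords.
Minimum distance d = smallest w > 0 with A_w > 0 = 1.
Sanity: Σ A_w = 8 = 2^3 = 8 ✓.


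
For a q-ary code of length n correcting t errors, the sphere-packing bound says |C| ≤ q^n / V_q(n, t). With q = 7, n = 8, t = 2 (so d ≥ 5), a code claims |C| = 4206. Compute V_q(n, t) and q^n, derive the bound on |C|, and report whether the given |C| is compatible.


V_q(n, t) = 1057, q^n = 5764801, Hamming bound = 5453, |C| = 4206 ≤ bound (satisfied).

Step 1: Compute V_q(n, t) = Σ_{j=0}^2 C(n, j) (q−1)^j.
  j = 0: C(8,0)·(6)^0 = 1·1 = 1.
  j = 1: C(8,1)·(6)^1 = 8·6 = 48.
  j = 2: C(8,2)·(6)^2 = 28·36 = 1008.
  V_q(n, t) = 1 + 48 + 1008 = 1057.
Step 2: q^n = 7^8 = 5764801.
Step 3: Hamming bound ⌊q^n / V_q(n,t)⌋ = ⌊5764801/1057⌋ = 5453.
Step 4: Compare |C| = 4206 to 5453: satisfied.
The claimed |C| lies below the Hamming bound.


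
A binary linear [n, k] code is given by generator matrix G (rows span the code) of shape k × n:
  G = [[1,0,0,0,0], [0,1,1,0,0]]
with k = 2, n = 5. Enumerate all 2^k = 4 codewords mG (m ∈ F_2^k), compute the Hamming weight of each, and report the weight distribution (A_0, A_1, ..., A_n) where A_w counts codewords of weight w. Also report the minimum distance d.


Weight distribution: A_0 = 1, A_1 = 1, A_2 = 1, A_3 = 1. Minimum distance d = 1.

Enumerate all 2^2 = 4 messages m ∈ F_2^2.
For each, compute codeword c = mG in F_2^5, then tally its weight.
  m = 00 → c = 00000, weight = 0.
  m = 10 → c = 10000, weight = 1.
  m = 01 → c = 01100, weight = 2.
  m = 11 → c = 11100, weight = 3.
Tally weights:
  weight 0: 1 codewords.
  weight 1: 1 codewords.
  weight 2: 1 codewords.
  weight 3: 1 codewords.
Minimum distance d = smallest w > 0 with A_w > 0 = 1.
Sanity: Σ A_w = 4 = 2^2 = 4 ✓.


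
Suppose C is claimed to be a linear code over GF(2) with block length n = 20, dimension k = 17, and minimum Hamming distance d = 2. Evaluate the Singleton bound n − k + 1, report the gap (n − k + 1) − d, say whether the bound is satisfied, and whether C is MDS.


Singleton RHS = n − k + 1 = 4, slack = 2, bound satisfied, not MDS.

Singleton bound: d ≤ n − k + 1.
Here n = 20, k = 17, so n − k + 1 = 4.
Given d = 2, check d ≤ 4: YES.
Slack = (n − k + 1) − d = 2.
The code is NOT MDS (slack = 2 > 0).
Description: the claimed parameters are [20, 17, 2]_2; such a code would be non-MDS.


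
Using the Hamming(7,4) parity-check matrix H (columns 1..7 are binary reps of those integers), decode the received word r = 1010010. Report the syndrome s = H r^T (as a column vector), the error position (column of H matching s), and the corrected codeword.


s = (1, 0, 0)^T, error position = 4, corrected codeword c = 1011010

Compute s = H r^T mod 2 one row at a time:
  s_1 = 0 + 0 + 1 + 0 = 1 ≡ 1 (mod 2).
  s_2 = 0 + 1 + 1 + 0 = 2 ≡ 0 (mod 2).
  s_3 = 1 + 1 + 0 + 0 = 2 ≡ 0 (mod 2).
s = (1, 0, 0)^T — this equals column 4 of H (binary 100), so error is at position 4.
Correct: flip bit 4 of r = 1010010 to get c = 1011010.


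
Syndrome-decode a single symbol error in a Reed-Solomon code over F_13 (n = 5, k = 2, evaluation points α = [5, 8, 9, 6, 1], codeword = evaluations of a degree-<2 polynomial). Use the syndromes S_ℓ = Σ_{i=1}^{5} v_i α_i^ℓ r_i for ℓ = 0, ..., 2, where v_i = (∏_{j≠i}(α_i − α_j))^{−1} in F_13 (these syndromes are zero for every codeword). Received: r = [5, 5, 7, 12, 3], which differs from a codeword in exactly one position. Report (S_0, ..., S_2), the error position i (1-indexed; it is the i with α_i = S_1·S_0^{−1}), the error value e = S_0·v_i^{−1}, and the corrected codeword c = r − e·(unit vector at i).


S = (7, 4, 6), error at position 2, error magnitude e = 5, c = [5, 0, 7, 12, 3].

Step 1: column multipliers v_i = (∏_{j≠i}(α_i − α_j))^{−1} mod 13.
  i = 1 (α = 5): (5−8)(5−9)(5−6)(5−1) = (−3)·(−4)·(−1)·4 = −48 ≡ 4, so v_1 = 4^{−1} = 10 (mod 13).
  i = 2 (α = 8): (8−5)(8−9)(8−6)(8−1) = 3·(−1)·2·7 = −42 ≡ 10, so v_2 = 10^{−1} = 4 (mod 13).
  i = 3 (α = 9): (9−5)(9−8)(9−6)(9−1) = 4·1·3·8 = 96 ≡ 5, so v_3 = 5^{−1} = 8 (mod 13).
  i = 4 (α = 6): (6−5)(6−8)(6−9)(6−1) = 1·(−2)·(−3)·5 = 30 ≡ 4, so v_4 = 4^{−1} = 10 (mod 13).
  i = 5 (α = 1): (1−5)(1−8)(1−9)(1−6) = (−4)·(−7)·(−8)·(−5) = 1120 ≡ 2, so v_5 = 2^{−1} = 7 (mod 13).
  v = [10, 4, 8, 10, 7].
Step 2: syndromes of r = [5, 5, 7, 12, 3] (all sums mod 13).
  S_0 = Σ v_i r_i = 10·5 + 4·5 + 8·7 + 10·12 + 7·3 = 267 ≡ 7.
  S_1 = Σ v_i α_i r_i = 10·5·5 + 4·8·5 + 8·9·7 + 10·6·12 + 7·1·3 = 1655 ≡ 4.
  α_i^2 mod 13 = [12, 12, 3, 10, 1].
  S_2 = Σ v_i α_i^2 r_i = 10·12·5 + 4·12·5 + 8·3·7 + 10·10·12 + 7·1·3 = 2229 ≡ 6.
  S = (7, 4, 6) ≠ 0, so r is not a codeword (an error is present).
Step 3: locate the error. For a single error e at position i, S_ℓ = v_i·e·α_i^ℓ, so α_err = S_1/S_0.
  S_0^{−1} = 7^{−1} = 2 (mod 13), so α_err = 4·2 = 8 ≡ 8 = α_2. Error position i = 2.
  Consistency check: S_2/S_1 = 6·10 = 60 ≡ 8 = α_err ✓ (single-error assumption holds).
Step 4: error magnitude e = S_0/v_2 = S_0·∏_{j≠2}(α_2 − α_j) = 7·10 = 70 ≡ 5 (mod 13).
Step 5: correct position 2: c_2 = r_2 − e = 5 − 5 ≡ 0 (mod 13). Hence c = [5, 0, 7, 12, 3].
  Check: interpolating c through the α_i gives m(x) = 9 + 7·x (degree < 2) with m(α_i) = c_i for every i, so c is indeed a codeword.


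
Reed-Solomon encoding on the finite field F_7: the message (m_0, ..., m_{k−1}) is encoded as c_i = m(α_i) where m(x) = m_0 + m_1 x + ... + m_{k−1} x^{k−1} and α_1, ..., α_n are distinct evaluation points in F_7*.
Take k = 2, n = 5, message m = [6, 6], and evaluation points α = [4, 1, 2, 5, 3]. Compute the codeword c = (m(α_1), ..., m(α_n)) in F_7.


c = [2, 5, 4, 1, 3]

Message polynomial: m(x) = 6 + 6·x (mod 7).
For each evaluation point α_i, compute m(α_i) mod 7:
  α_1 = 4: Horner steps 6 → 2, so m(4) = 2.
  α_2 = 1: Horner steps 6 → 5, so m(1) = 5.
  α_3 = 2: Horner steps 6 → 4, so m(2) = 4.
  α_4 = 5: Horner steps 6 → 1, so m(5) = 1.
  α_5 = 3: Horner steps 6 → 3, so m(3) = 3.
Codeword c = [2, 5, 4, 1, 3] ∈ F_7^5.


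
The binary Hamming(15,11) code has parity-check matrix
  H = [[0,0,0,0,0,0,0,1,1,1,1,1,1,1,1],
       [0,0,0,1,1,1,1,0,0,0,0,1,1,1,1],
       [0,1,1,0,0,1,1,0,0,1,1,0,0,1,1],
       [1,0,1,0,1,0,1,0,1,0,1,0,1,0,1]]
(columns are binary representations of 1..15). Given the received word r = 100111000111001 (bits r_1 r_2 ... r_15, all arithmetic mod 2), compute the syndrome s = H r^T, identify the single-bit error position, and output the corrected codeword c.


s = (0, 1, 0, 0)^T, error position = 4, corrected codeword c = 100011000111001

Compute s = H r^T mod 2 one row at a time:
  s_1 = 0 + 0 + 1 + 1 + 1 + 0 + 0 + 1 = 4 ≡ 0 (mod 2).
  s_2 = 1 + 1 + 1 + 0 + 1 + 0 + 0 + 1 = 5 ≡ 1 (mod 2).
  s_3 = 0 + 0 + 1 + 0 + 1 + 1 + 0 + 1 = 4 ≡ 0 (mod 2).
  s_4 = 1 + 0 + 1 + 0 + 0 + 1 + 0 + 1 = 4 ≡ 0 (mod 2).
s = (0, 1, 0, 0)^T — this equals column 4 of H (binary 0100), so error is at position 4.
Correct: flip bit 4 of r = 100111000111001 to get c = 100011000111001.


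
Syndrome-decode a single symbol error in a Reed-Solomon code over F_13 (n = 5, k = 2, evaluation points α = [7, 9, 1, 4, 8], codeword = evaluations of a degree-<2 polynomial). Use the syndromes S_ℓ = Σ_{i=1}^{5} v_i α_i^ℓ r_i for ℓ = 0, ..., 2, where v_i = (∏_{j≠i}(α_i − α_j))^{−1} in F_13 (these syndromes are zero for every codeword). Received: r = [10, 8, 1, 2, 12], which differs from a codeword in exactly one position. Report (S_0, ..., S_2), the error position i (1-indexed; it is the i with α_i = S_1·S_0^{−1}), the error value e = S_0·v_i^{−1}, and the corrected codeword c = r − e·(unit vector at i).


S = (2, 1, 7), error at position 1, error magnitude e = 7, c = [3, 8, 1, 2, 12].

Step 1: column multipliers v_i = (∏_{j≠i}(α_i − α_j))^{−1} mod 13.
  i = 1 (α = 7): (7−9)(7−1)(7−4)(7−8) = (−2)·6·3·(−1) = 36 ≡ 10, so v_1 = 10^{−1} = 4 (mod 13).
  i = 2 (α = 9): (9−7)(9−1)(9−4)(9−8) = 2·8·5·1 = 80 ≡ 2, so v_2 = 2^{−1} = 7 (mod 13).
  i = 3 (α = 1): (1−7)(1−9)(1−4)(1−8) = (−6)·(−8)·(−3)·(−7) = 1008 ≡ 7, so v_3 = 7^{−1} = 2 (mod 13).
  i = 4 (α = 4): (4−7)(4−9)(4−1)(4−8) = (−3)·(−5)·3·(−4) = −180 ≡ 2, so v_4 = 2^{−1} = 7 (mod 13).
  i = 5 (α = 8): (8−7)(8−9)(8−1)(8−4) = 1·(−1)·7·4 = −28 ≡ 11, so v_5 = 11^{−1} = 6 (mod 13).
  v = [4, 7, 2, 7, 6].
Step 2: syndromes of r = [10, 8, 1, 2, 12] (all sums mod 13).
  S_0 = Σ v_i r_i = 4·10 + 7·8 + 2·1 + 7·2 + 6·12 = 184 ≡ 2.
  S_1 = Σ v_i α_i r_i = 4·7·10 + 7·9·8 + 2·1·1 + 7·4·2 + 6·8·12 = 1418 ≡ 1.
  α_i^2 mod 13 = [10, 3, 1, 3, 12].
  S_2 = Σ v_i α_i^2 r_i = 4·10·10 + 7·3·8 + 2·1·1 + 7·3·2 + 6·12·12 = 1476 ≡ 7.
  S = (2, 1, 7) ≠ 0, so r is not a codeword (an error is present).
Step 3: locate the error. For a single error e at position i, S_ℓ = v_i·e·α_i^ℓ, so α_err = S_1/S_0.
  S_0^{−1} = 2^{−1} = 7 (mod 13), so α_err = 1·7 = 7 ≡ 7 = α_1. Error position i = 1.
  Consistency check: S_2/S_1 = 7·1 = 7 ≡ 7 = α_err ✓ (single-error assumption holds).
Step 4: error magnitude e = S_0/v_1 = S_0·∏_{j≠1}(α_1 − α_j) = 2·10 = 20 ≡ 7 (mod 13).
Step 5: correct position 1: c_1 = r_1 − e = 10 − 7 ≡ 3 (mod 13). Hence c = [3, 8, 1, 2, 12].
  Check: interpolating c through the α_i gives m(x) = 5 + 9·x (degree < 2) with m(α_i) = c_i for every i, so c is indeed a codeword.


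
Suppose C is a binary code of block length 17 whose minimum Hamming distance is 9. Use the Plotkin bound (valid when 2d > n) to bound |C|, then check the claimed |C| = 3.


Plotkin bound M ≤ 18; given |C| = 3 ≤ bound (satisfied).

Check applicability: 2d = 18, n = 17.
2d − n = 1 > 0, so Plotkin applies.
Compute d/(2d−n) = 9/1 ≈ 9.0000.
⌊d/(2d−n)⌋ = 9.
Plotkin bound: M ≤ 2·9 = 18.
Given |C| = 3, check: satisfied.
This |C| is below the Plotkin bound.


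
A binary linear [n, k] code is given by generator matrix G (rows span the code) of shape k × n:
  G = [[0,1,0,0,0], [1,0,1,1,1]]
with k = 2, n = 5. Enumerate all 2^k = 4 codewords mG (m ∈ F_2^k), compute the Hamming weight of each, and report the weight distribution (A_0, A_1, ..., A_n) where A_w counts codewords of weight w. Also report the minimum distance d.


Weight distribution: A_0 = 1, A_1 = 1, A_4 = 1, A_5 = 1. Minimum distance d = 1.

Enumerate all 2^2 = 4 messages m ∈ F_2^2.
For each, compute codeword c = mG in F_2^5, then tally its weight.
  m = 00 → c = 00000, weight = 0.
  m = 10 → c = 01000, weight = 1.
  m = 01 → c = 10111, weight = 4.
  m = 11 → c = 11111, weight = 5.
Tally weights:
  weight 0: 1 codewords.
  weight 1: 1 codewords.
  weight 4: 1 codewords.
  weight 5: 1 codewords.
Minimum distance d = smallest w > 0 with A_w > 0 = 1.
Sanity: Σ A_w = 4 = 2^2 = 4 ✓.


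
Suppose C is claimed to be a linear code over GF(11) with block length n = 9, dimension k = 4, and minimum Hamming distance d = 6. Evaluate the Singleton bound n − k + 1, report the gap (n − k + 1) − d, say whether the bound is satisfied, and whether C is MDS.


Singleton RHS = n − k + 1 = 6, slack = 0, bound satisfied, MDS.

Singleton bound: d ≤ n − k + 1.
Here n = 9, k = 4, so n − k + 1 = 6.
Given d = 6, check d ≤ 6: YES.
Slack = (n − k + 1) − d = 0.
The code is MDS (slack = 0).
Description: the claimed parameters are [9, 4, 6]_11; such a code would be MDS (meets Singleton bound).


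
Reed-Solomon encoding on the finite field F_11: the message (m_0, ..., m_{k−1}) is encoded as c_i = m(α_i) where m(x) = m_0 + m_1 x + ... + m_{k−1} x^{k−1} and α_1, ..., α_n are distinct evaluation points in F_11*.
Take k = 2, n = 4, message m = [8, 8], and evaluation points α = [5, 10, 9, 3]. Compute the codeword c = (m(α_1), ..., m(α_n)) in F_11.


c = [4, 0, 3, 10]

Message polynomial: m(x) = 8 + 8·x (mod 11).
For each evaluation point α_i, compute m(α_i) mod 11:
  α_1 = 5: Horner steps 8 → 4, so m(5) = 4.
  α_2 = 10: Horner steps 8 → 0, so m(10) = 0.
  α_3 = 9: Horner steps 8 → 3, so m(9) = 3.
  α_4 = 3: Horner steps 8 → 10, so m(3) = 10.
Codeword c = [4, 0, 3, 10] ∈ F_11^4.


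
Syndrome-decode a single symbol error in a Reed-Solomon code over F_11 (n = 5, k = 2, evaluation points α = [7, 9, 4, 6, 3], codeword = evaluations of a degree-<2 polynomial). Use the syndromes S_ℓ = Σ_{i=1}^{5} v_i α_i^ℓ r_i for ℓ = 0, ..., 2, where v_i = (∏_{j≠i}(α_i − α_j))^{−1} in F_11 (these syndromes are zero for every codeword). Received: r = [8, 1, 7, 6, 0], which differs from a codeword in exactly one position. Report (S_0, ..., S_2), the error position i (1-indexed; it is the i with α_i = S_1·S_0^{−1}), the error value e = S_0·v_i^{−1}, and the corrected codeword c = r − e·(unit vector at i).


S = (9, 3, 1), error at position 3, error magnitude e = 5, c = [8, 1, 2, 6, 0].

Step 1: column multipliers v_i = (∏_{j≠i}(α_i − α_j))^{−1} mod 11.
  i = 1 (α = 7): (7−9)(7−4)(7−6)(7−3) = (−2)·3·1·4 = −24 ≡ 9, so v_1 = 9^{−1} = 5 (mod 11).
  i = 2 (α = 9): (9−7)(9−4)(9−6)(9−3) = 2·5·3·6 = 180 ≡ 4, so v_2 = 4^{−1} = 3 (mod 11).
  i = 3 (α = 4): (4−7)(4−9)(4−6)(4−3) = (−3)·(−5)·(−2)·1 = −30 ≡ 3, so v_3 = 3^{−1} = 4 (mod 11).
  i = 4 (α = 6): (6−7)(6−9)(6−4)(6−3) = (−1)·(−3)·2·3 = 18 ≡ 7, so v_4 = 7^{−1} = 8 (mod 11).
  i = 5 (α = 3): (3−7)(3−9)(3−4)(3−6) = (−4)·(−6)·(−1)·(−3) = 72 ≡ 6, so v_5 = 6^{−1} = 2 (mod 11).
  v = [5, 3, 4, 8, 2].
Step 2: syndromes of r = [8, 1, 7, 6, 0] (all sums mod 11).
  S_0 = Σ v_i r_i = 5·8 + 3·1 + 4·7 + 8·6 + 2·0 = 119 ≡ 9.
  S_1 = Σ v_i α_i r_i = 5·7·8 + 3·9·1 + 4·4·7 + 8·6·6 + 2·3·0 = 707 ≡ 3.
  α_i^2 mod 11 = [5, 4, 5, 3, 9].
  S_2 = Σ v_i α_i^2 r_i = 5·5·8 + 3·4·1 + 4·5·7 + 8·3·6 + 2·9·0 = 496 ≡ 1.
  S = (9, 3, 1) ≠ 0, so r is not a codeword (an error is present).
Step 3: locate the error. For a single error e at position i, S_ℓ = v_i·e·α_i^ℓ, so α_err = S_1/S_0.
  S_0^{−1} = 9^{−1} = 5 (mod 11), so α_err = 3·5 = 15 ≡ 4 = α_3. Error position i = 3.
  Consistency check: S_2/S_1 = 1·4 = 4 ≡ 4 = α_err ✓ (single-error assumption holds).
Step 4: error magnitude e = S_0/v_3 = S_0·∏_{j≠3}(α_3 − α_j) = 9·3 = 27 ≡ 5 (mod 11).
Step 5: correct position 3: c_3 = r_3 − e = 7 − 5 ≡ 2 (mod 11). Hence c = [8, 1, 2, 6, 0].
  Check: interpolating c through the α_i gives m(x) = 5 + 2·x (degree < 2) with m(α_i) = c_i for every i, so c is indeed a codeword.


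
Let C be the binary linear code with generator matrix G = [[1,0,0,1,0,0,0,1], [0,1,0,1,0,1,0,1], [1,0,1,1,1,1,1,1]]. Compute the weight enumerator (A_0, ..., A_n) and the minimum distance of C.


Weight distribution: A_0 = 1, A_3 = 2, A_4 = 2, A_5 = 1, A_6 = 1, A_7 = 1. Minimum distance d = 3.

Enumerate all 2^3 = 8 messages m ∈ F_2^3.
For each, compute codeword c = mG in F_2^8, then tally its weight.
  m = 000 → c = 00000000, weight = 0.
  m = 100 → c = 10010001, weight = 3.
  m = 010 → c = 01010101, weight = 4.
  m = 110 → c = 11000100, weight = 3.
  m = 001 → c = 10111111, weight = 7.
  m = 101 → c = 00101110, weight = 4.
  m = 011 → c = 11101010, weight = 5.
  m = 111 → c = 01111011, weight = 6.
Tally weights:
  weight 0: 1 codewords.
  weight 3: 2 codewords.
  weight 4: 2 codewords.
  weight 5: 1 codewords.
  weight 6: 1 codewords.
  weight 7: 1 codewords.
Minimum distance d = smallest w > 0 with A_w > 0 = 3.
Sanity: Σ A_w = 8 = 2^3 = 8 ✓.


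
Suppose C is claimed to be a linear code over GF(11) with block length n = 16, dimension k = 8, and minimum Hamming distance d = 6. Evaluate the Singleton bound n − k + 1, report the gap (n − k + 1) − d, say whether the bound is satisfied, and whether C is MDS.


Singleton RHS = n − k + 1 = 9, slack = 3, bound satisfied, not MDS.

Singleton bound: d ≤ n − k + 1.
Here n = 16, k = 8, so n − k + 1 = 9.
Given d = 6, check d ≤ 9: YES.
Slack = (n − k + 1) − d = 3.
The code is NOT MDS (slack = 3 > 0).
Description: the claimed parameters are [16, 8, 6]_11; such a code would be non-MDS.


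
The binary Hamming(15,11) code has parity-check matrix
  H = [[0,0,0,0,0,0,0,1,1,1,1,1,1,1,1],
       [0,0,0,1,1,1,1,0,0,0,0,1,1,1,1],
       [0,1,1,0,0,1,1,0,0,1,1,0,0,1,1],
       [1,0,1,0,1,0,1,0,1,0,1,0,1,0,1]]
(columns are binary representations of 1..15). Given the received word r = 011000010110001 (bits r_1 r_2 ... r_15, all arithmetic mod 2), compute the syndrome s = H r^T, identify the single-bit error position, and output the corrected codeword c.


s = (0, 1, 1, 1)^T, error position = 7, corrected codeword c = 011000110110001

Compute s = H r^T mod 2 one row at a time:
  s_1 = 1 + 0 + 1 + 1 + 0 + 0 + 0 + 1 = 4 ≡ 0 (mod 2).
  s_2 = 0 + 0 + 0 + 0 + 0 + 0 + 0 + 1 = 1 ≡ 1 (mod 2).
  s_3 = 1 + 1 + 0 + 0 + 1 + 1 + 0 + 1 = 5 ≡ 1 (mod 2).
  s_4 = 0 + 1 + 0 + 0 + 0 + 1 + 0 + 1 = 3 ≡ 1 (mod 2).
s = (0, 1, 1, 1)^T — this equals column 7 of H (binary 0111), so error is at position 7.
Correct: flip bit 7 of r = 011000010110001 to get c = 011000110110001.


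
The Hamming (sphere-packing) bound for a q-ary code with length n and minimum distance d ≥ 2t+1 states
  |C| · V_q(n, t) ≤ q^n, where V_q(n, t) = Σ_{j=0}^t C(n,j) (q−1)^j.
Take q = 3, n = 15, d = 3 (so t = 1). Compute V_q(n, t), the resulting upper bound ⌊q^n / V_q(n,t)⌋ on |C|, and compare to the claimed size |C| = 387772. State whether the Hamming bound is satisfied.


V_q(n, t) = 31, q^n = 14348907, Hamming bound = 462867, |C| = 387772 ≤ bound (satisfied).

Step 1: Compute V_q(n, t) = Σ_{j=0}^1 C(n, j) (q−1)^j.
  j = 0: C(15,0)·(2)^0 = 1·1 = 1.
  j = 1: C(15,1)·(2)^1 = 15·2 = 30.
  V_q(n, t) = 1 + 30 = 31.
Step 2: q^n = 3^15 = 14348907.
Step 3: Hamming bound ⌊q^n / V_q(n,t)⌋ = ⌊14348907/31⌋ = 462867.
Step 4: Compare |C| = 387772 to 462867: satisfied.
The claimed |C| lies below the Hamming bound.


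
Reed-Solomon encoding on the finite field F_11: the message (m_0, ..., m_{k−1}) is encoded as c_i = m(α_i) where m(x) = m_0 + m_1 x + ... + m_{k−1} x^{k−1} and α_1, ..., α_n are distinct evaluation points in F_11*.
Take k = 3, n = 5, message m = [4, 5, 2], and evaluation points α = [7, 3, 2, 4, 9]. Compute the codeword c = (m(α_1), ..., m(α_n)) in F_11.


c = [5, 4, 0, 1, 2]

Message polynomial: m(x) = 4 + 5·x + 2·x^2 (mod 11).
For each evaluation point α_i, compute m(α_i) mod 11:
  α_1 = 7: Horner steps 2 → 8 → 5, so m(7) = 5.
  α_2 = 3: Horner steps 2 → 0 → 4, so m(3) = 4.
  α_3 = 2: Horner steps 2 → 9 → 0, so m(2) = 0.
  α_4 = 4: Horner steps 2 → 2 → 1, so m(4) = 1.
  α_5 = 9: Horner steps 2 → 1 → 2, so m(9) = 2.
Codeword c = [5, 4, 0, 1, 2] ∈ F_11^5.


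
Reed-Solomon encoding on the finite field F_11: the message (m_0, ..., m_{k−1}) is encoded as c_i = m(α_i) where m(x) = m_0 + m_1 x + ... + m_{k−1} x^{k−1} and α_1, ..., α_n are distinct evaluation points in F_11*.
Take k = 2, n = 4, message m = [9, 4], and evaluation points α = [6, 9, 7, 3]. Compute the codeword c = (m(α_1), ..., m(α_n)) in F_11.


c = [0, 1, 4, 10]

Message polynomial: m(x) = 9 + 4·x (mod 11).
For each evaluation point α_i, compute m(α_i) mod 11:
  α_1 = 6: Horner steps 4 → 0, so m(6) = 0.
  α_2 = 9: Horner steps 4 → 1, so m(9) = 1.
  α_3 = 7: Horner steps 4 → 4, so m(7) = 4.
  α_4 = 3: Horner steps 4 → 10, so m(3) = 10.
Codeword c = [0, 1, 4, 10] ∈ F_11^4.


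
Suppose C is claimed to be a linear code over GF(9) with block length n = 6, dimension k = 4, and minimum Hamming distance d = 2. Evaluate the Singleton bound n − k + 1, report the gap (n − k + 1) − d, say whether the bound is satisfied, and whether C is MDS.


Singleton RHS = n − k + 1 = 3, slack = 1, bound satisfied, not MDS.

Singleton bound: d ≤ n − k + 1.
Here n = 6, k = 4, so n − k + 1 = 3.
Given d = 2, check d ≤ 3: YES.
Slack = (n − k + 1) − d = 1.
The code is NOT MDS (slack = 1 > 0).
Description: the claimed parameters are [6, 4, 2]_9; such a code would be non-MDS.


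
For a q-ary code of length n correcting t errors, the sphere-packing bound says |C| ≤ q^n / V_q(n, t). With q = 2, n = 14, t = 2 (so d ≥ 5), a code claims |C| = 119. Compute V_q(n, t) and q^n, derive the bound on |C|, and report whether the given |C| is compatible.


V_q(n, t) = 106, q^n = 16384, Hamming bound = 154, |C| = 119 ≤ bound (satisfied).

Step 1: Compute V_q(n, t) = Σ_{j=0}^2 C(n, j) (q−1)^j.
  j = 0: C(14,0)·(1)^0 = 1·1 = 1.
  j = 1: C(14,1)·(1)^1 = 14·1 = 14.
  j = 2: C(14,2)·(1)^2 = 91·1 = 91.
  V_q(n, t) = 1 + 14 + 91 = 106.
Step 2: q^n = 2^14 = 16384.
Step 3: Hamming bound ⌊q^n / V_q(n,t)⌋ = ⌊16384/106⌋ = 154.
Step 4: Compare |C| = 119 to 154: satisfied.
The claimed |C| lies below the Hamming bound.


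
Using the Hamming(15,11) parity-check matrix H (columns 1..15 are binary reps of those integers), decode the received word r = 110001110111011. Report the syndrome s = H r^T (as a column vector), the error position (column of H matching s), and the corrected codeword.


s = (0, 1, 1, 0)^T, error position = 6, corrected codeword c = 110000110111011

Compute s = H r^T mod 2 one row at a time:
  s_1 = 1 + 0 + 1 + 1 + 1 + 0 + 1 + 1 = 6 ≡ 0 (mod 2).
  s_2 = 0 + 0 + 1 + 1 + 1 + 0 + 1 + 1 = 5 ≡ 1 (mod 2).
  s_3 = 1 + 0 + 1 + 1 + 1 + 1 + 1 + 1 = 7 ≡ 1 (mod 2).
  s_4 = 1 + 0 + 0 + 1 + 0 + 1 + 0 + 1 = 4 ≡ 0 (mod 2).
s = (0, 1, 1, 0)^T — this equals column 6 of H (binary 0110), so error is at position 6.
Correct: flip bit 6 of r = 110001110111011 to get c = 110000110111011.


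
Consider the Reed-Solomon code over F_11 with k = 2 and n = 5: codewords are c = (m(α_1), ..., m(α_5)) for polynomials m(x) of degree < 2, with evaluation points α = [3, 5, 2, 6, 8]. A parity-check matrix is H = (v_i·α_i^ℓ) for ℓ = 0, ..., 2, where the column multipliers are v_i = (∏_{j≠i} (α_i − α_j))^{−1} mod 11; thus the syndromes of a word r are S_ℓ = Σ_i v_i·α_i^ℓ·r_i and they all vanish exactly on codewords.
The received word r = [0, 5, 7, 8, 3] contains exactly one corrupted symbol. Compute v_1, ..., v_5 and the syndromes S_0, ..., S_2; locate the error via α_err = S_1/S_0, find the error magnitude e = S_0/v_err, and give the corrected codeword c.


S = (4, 1, 3), error at position 1, error magnitude e = 1, c = [10, 5, 7, 8, 3].

Step 1: column multipliers v_i = (∏_{j≠i}(α_i − α_j))^{−1} mod 11.
  i = 1 (α = 3): (3−5)(3−2)(3−6)(3−8) = (−2)·1·(−3)·(−5) = −30 ≡ 3, so v_1 = 3^{−1} = 4 (mod 11).
  i = 2 (α = 5): (5−3)(5−2)(5−6)(5−8) = 2·3·(−1)·(−3) = 18 ≡ 7, so v_2 = 7^{−1} = 8 (mod 11).
  i = 3 (α = 2): (2−3)(2−5)(2−6)(2−8) = (−1)·(−3)·(−4)·(−6) = 72 ≡ 6, so v_3 = 6^{−1} = 2 (mod 11).
  i = 4 (α = 6): (6−3)(6−5)(6−2)(6−8) = 3·1·4·(−2) = −24 ≡ 9, so v_4 = 9^{−1} = 5 (mod 11).
  i = 5 (α = 8): (8−3)(8−5)(8−2)(8−6) = 5·3·6·2 = 180 ≡ 4, so v_5 = 4^{−1} = 3 (mod 11).
  v = [4, 8, 2, 5, 3].
Step 2: syndromes of r = [0, 5, 7, 8, 3] (all sums mod 11).
  S_0 = Σ v_i r_i = 4·0 + 8·5 + 2·7 + 5·8 + 3·3 = 103 ≡ 4.
  S_1 = Σ v_i α_i r_i = 4·3·0 + 8·5·5 + 2·2·7 + 5·6·8 + 3·8·3 = 540 ≡ 1.
  α_i^2 mod 11 = [9, 3, 4, 3, 9].
  S_2 = Σ v_i α_i^2 r_i = 4·9·0 + 8·3·5 + 2·4·7 + 5·3·8 + 3·9·3 = 377 ≡ 3.
  S = (4, 1, 3) ≠ 0, so r is not a codeword (an error is present).
Step 3: locate the error. For a single error e at position i, S_ℓ = v_i·e·α_i^ℓ, so α_err = S_1/S_0.
  S_0^{−1} = 4^{−1} = 3 (mod 11), so α_err = 1·3 = 3 ≡ 3 = α_1. Error position i = 1.
  Consistency check: S_2/S_1 = 3·1 = 3 ≡ 3 = α_err ✓ (single-error assumption holds).
Step 4: error magnitude e = S_0/v_1 = S_0·∏_{j≠1}(α_1 − α_j) = 4·3 = 12 ≡ 1 (mod 11).
Step 5: correct position 1: c_1 = r_1 − e = 0 − 1 ≡ 10 (mod 11). Hence c = [10, 5, 7, 8, 3].
  Check: interpolating c through the α_i gives m(x) = 1 + 3·x (degree < 2) with m(α_i) = c_i for every i, so c is indeed a codeword.
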